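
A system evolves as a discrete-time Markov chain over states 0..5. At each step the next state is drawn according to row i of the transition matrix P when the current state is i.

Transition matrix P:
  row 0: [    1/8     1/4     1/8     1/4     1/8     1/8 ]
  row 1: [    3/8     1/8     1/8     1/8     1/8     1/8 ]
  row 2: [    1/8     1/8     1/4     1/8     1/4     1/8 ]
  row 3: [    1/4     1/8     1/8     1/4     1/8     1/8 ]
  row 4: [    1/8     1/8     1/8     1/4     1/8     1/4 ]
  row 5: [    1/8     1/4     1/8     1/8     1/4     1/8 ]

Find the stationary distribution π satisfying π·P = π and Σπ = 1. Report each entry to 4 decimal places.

Balance equations π_j = Σ_i π_i·P[i][j]:
  π_0 = 1/8·π_0 + 3/8·π_1 + 1/8·π_2 + 1/4·π_3 + 1/8·π_4 + 1/8·π_5
  π_1 = 1/4·π_0 + 1/8·π_1 + 1/8·π_2 + 1/8·π_3 + 1/8·π_4 + 1/4·π_5
  π_2 = 1/8·π_0 + 1/8·π_1 + 1/4·π_2 + 1/8·π_3 + 1/8·π_4 + 1/8·π_5
  π_3 = 1/4·π_0 + 1/8·π_1 + 1/8·π_2 + 1/4·π_3 + 1/4·π_4 + 1/8·π_5
  π_4 = 1/8·π_0 + 1/8·π_1 + 1/4·π_2 + 1/8·π_3 + 1/8·π_4 + 1/4·π_5
  normalize: π_0 + π_1 + π_2 + π_3 + π_4 + π_5 = 1
Solving the linear system gives exactly π = [5977/31311, 83/497, 1/7, 6047/31311, 71/441, 64/441].

π = [0.1909, 0.1670, 0.1429, 0.1931, 0.1610, 0.1451]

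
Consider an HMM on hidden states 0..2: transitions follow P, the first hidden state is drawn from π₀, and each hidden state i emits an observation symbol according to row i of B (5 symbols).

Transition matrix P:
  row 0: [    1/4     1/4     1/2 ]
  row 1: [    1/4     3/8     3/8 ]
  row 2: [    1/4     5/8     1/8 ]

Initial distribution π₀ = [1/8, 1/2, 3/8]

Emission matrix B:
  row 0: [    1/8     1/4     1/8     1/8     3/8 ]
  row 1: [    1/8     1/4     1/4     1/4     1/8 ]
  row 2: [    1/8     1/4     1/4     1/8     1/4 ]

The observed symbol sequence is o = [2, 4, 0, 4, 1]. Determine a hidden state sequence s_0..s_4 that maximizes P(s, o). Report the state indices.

t=0: δ = [1.562e-02, 1.250e-01, 9.375e-02]  (obs o_0=2)
t=1: δ = [1.172e-02, 7.324e-03, 1.172e-02]  ψ = [1, 2, 1]  (obs o_1=4)
t=2: δ = [3.662e-04, 9.155e-04, 7.324e-04]  ψ = [0, 2, 0]  (obs o_2=0)
t=3: δ = [8.583e-05, 5.722e-05, 8.583e-05]  ψ = [1, 2, 1]  (obs o_3=4)
t=4: δ = [5.364e-06, 1.341e-05, 1.073e-05]  ψ = [0, 2, 0]  (obs o_4=1)
backtrack: best end state = 1; path = [1, 2, 1, 2, 1]

path = [1, 2, 1, 2, 1]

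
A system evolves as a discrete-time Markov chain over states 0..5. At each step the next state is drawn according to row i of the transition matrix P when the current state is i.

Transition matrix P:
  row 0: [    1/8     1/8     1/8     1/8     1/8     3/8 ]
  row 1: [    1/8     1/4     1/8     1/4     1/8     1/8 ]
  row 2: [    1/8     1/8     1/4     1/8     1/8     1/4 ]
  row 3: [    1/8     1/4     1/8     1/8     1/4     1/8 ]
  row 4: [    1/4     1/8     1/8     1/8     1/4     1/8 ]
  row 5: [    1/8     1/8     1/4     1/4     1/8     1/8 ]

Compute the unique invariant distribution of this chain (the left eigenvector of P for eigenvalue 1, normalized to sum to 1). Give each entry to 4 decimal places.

π = [0.1459, 0.1670, 0.1689, 0.1687, 0.1670, 0.1826]

Balance equations π_j = Σ_i π_i·P[i][j]:
  π_0 = 1/8·π_0 + 1/8·π_1 + 1/8·π_2 + 1/8·π_3 + 1/4·π_4 + 1/8·π_5
  π_1 = 1/8·π_0 + 1/4·π_1 + 1/8·π_2 + 1/4·π_3 + 1/8·π_4 + 1/8·π_5
  π_2 = 1/8·π_0 + 1/8·π_1 + 1/4·π_2 + 1/8·π_3 + 1/8·π_4 + 1/4·π_5
  π_3 = 1/8·π_0 + 1/4·π_1 + 1/8·π_2 + 1/8·π_3 + 1/8·π_4 + 1/4·π_5
  π_4 = 1/8·π_0 + 1/8·π_1 + 1/8·π_2 + 1/4·π_3 + 1/4·π_4 + 1/8·π_5
  normalize: π_0 + π_1 + π_2 + π_3 + π_4 + π_5 = 1
Solving the linear system gives exactly π = [588/4031, 673/4031, 681/4031, 680/4031, 673/4031, 736/4031].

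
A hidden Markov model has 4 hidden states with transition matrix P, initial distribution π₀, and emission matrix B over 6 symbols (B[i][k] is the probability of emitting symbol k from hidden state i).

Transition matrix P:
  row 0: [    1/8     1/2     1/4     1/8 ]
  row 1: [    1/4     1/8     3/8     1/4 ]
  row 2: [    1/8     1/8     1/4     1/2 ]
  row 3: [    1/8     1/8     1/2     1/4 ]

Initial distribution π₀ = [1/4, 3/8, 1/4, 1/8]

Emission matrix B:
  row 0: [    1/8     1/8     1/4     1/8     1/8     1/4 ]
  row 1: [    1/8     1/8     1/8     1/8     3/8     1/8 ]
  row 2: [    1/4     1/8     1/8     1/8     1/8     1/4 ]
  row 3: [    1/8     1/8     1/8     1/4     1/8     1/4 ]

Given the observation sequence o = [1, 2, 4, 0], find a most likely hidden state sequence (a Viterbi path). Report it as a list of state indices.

t=0: δ = [3.125e-02, 4.688e-02, 3.125e-02, 1.562e-02]  (obs o_0=1)
t=1: δ = [2.930e-03, 1.953e-03, 2.197e-03, 1.953e-03]  ψ = [1, 0, 1, 2]  (obs o_1=2)
t=2: δ = [6.104e-05, 5.493e-04, 1.221e-04, 1.373e-04]  ψ = [1, 0, 3, 2]  (obs o_2=4)
t=3: δ = [1.717e-05, 8.583e-06, 5.150e-05, 1.717e-05]  ψ = [1, 1, 1, 1]  (obs o_3=0)
backtrack: best end state = 2; path = [1, 0, 1, 2]

path = [1, 0, 1, 2]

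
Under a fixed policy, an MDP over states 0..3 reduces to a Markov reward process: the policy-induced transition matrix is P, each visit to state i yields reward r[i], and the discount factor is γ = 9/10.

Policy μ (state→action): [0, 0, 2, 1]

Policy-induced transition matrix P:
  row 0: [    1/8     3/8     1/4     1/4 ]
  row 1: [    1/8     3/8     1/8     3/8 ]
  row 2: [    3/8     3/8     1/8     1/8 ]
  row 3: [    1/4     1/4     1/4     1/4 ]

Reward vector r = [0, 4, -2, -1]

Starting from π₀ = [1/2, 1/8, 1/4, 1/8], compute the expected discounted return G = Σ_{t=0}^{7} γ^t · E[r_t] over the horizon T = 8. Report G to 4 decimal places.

G = 3.3719

t=0: π = [0.5000, 0.1250, 0.2500, 0.1250], E[r] = -0.1250, γ^t·E[r] = -0.125000, running G = -0.125000
t=1: π = [0.2031, 0.3594, 0.2031, 0.2344], E[r] = 0.7969, γ^t·E[r] = 0.717188, running G = 0.592188
t=2: π = [0.2051, 0.3457, 0.1797, 0.2695], E[r] = 0.7539, γ^t·E[r] = 0.610664, running G = 1.202852
t=3: π = [0.2036, 0.3413, 0.1843, 0.2708], E[r] = 0.7258, γ^t·E[r] = 0.529130, running G = 1.731982
t=4: π = [0.2049, 0.3412, 0.1843, 0.2696], E[r] = 0.7264, γ^t·E[r] = 0.476598, running G = 2.208579
t=5: π = [0.2048, 0.3413, 0.1843, 0.2696], E[r] = 0.7269, γ^t·E[r] = 0.429253, running G = 2.637832
t=6: π = [0.2048, 0.3413, 0.1843, 0.2696], E[r] = 0.7270, γ^t·E[r] = 0.386346, running G = 3.024178
t=7: π = [0.2048, 0.3413, 0.1843, 0.2696], E[r] = 0.7270, γ^t·E[r] = 0.347704, running G = 3.371882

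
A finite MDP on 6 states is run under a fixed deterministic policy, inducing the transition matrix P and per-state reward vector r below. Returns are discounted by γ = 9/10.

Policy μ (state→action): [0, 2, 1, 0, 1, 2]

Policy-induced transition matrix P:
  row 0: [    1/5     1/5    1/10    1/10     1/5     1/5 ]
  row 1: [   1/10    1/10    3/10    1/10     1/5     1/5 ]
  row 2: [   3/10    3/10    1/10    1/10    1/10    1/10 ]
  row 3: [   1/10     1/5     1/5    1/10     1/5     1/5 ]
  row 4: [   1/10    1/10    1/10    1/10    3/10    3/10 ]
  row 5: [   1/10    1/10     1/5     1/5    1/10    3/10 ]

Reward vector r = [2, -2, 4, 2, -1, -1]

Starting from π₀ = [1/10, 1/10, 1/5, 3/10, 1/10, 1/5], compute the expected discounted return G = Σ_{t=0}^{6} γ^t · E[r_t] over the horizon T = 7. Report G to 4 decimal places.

G = 3.1460

t=0: π = [0.1000, 0.1000, 0.2000, 0.3000, 0.1000, 0.2000], E[r] = 1.1000, γ^t·E[r] = 1.100000, running G = 1.100000
t=1: π = [0.1500, 0.1800, 0.1700, 0.1200, 0.1700, 0.2100], E[r] = 0.4800, γ^t·E[r] = 0.432000, running G = 1.532000
t=2: π = [0.1490, 0.1610, 0.1690, 0.1210, 0.1790, 0.2210], E[r] = 0.4940, γ^t·E[r] = 0.400140, running G = 1.932140
t=3: π = [0.1487, 0.1608, 0.1664, 0.1221, 0.1789, 0.2231], E[r] = 0.4836, γ^t·E[r] = 0.352544, running G = 2.284684
t=4: π = [0.1482, 0.1604, 0.1667, 0.1223, 0.1789, 0.2236], E[r] = 0.4844, γ^t·E[r] = 0.317828, running G = 2.602512
t=5: π = [0.1482, 0.1604, 0.1667, 0.1224, 0.1789, 0.2236], E[r] = 0.4844, γ^t·E[r] = 0.286053, running G = 2.888566
t=6: π = [0.1481, 0.1604, 0.1667, 0.1224, 0.1789, 0.2236], E[r] = 0.4845, γ^t·E[r] = 0.257475, running G = 3.146040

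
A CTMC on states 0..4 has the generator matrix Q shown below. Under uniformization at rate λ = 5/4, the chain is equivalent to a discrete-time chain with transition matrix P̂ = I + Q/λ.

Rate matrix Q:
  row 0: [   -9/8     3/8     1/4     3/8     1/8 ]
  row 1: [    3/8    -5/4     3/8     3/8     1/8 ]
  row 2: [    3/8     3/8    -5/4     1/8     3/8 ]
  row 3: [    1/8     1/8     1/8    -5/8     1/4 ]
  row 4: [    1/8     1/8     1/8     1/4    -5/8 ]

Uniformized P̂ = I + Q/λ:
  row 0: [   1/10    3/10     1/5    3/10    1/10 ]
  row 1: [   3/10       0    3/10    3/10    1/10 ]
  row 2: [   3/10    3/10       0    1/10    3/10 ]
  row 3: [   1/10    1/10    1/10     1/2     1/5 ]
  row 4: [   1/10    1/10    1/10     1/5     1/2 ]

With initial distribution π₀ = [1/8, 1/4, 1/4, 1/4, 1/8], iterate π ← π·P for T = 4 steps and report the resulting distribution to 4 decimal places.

π = [0.1552, 0.1437, 0.1312, 0.3098, 0.2601]

t=0: π = [0.1250, 0.2500, 0.2500, 0.2500, 0.1250]
t=1: π = [0.2000, 0.1500, 0.1375, 0.2875, 0.2250]
t=2: π = [0.1575, 0.1525, 0.1363, 0.3075, 0.2463]
t=3: π = [0.1578, 0.1435, 0.1326, 0.3096, 0.2565]
t=4: π = [0.1552, 0.1437, 0.1312, 0.3098, 0.2601]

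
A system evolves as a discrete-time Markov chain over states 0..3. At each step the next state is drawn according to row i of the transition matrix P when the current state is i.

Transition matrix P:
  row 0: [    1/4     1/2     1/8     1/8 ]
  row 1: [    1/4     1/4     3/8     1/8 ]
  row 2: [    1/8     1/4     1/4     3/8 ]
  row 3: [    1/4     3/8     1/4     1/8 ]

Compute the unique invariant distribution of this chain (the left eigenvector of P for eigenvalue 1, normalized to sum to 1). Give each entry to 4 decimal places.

π = [0.2170, 0.3281, 0.2639, 0.1910]

Balance equations π_j = Σ_i π_i·P[i][j]:
  π_0 = 1/4·π_0 + 1/4·π_1 + 1/8·π_2 + 1/4·π_3
  π_1 = 1/2·π_0 + 1/4·π_1 + 1/4·π_2 + 3/8·π_3
  π_2 = 1/8·π_0 + 3/8·π_1 + 1/4·π_2 + 1/4·π_3
  normalize: π_0 + π_1 + π_2 + π_3 = 1
Solving the linear system gives exactly π = [125/576, 21/64, 19/72, 55/288].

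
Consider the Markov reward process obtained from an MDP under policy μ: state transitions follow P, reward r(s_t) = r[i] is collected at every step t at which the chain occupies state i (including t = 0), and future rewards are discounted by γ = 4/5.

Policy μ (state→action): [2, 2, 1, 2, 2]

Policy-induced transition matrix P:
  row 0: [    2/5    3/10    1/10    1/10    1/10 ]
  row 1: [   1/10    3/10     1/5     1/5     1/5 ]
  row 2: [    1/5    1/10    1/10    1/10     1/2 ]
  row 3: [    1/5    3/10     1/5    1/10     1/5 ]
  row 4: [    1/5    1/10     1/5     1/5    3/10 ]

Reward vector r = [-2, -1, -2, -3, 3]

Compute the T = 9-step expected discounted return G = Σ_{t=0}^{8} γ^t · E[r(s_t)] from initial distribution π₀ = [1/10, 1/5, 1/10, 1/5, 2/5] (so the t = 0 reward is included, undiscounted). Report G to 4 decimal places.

G = -2.2023

t=0: π = [0.1000, 0.2000, 0.1000, 0.2000, 0.4000], E[r] = 0.0000, γ^t·E[r] = 0.000000, running G = 0.000000
t=1: π = [0.2000, 0.2000, 0.1800, 0.1600, 0.2600], E[r] = -0.6600, γ^t·E[r] = -0.528000, running G = -0.528000
t=2: π = [0.2200, 0.2120, 0.1620, 0.1460, 0.2600], E[r] = -0.6340, γ^t·E[r] = -0.405760, running G = -0.933760
t=3: π = [0.2228, 0.2156, 0.1618, 0.1472, 0.2526], E[r] = -0.6686, γ^t·E[r] = -0.342323, running G = -1.276083
t=4: π = [0.2230, 0.2171, 0.1615, 0.1468, 0.2515], E[r] = -0.6721, γ^t·E[r] = -0.275292, running G = -1.551375
t=5: π = [0.2229, 0.2174, 0.1615, 0.1469, 0.2513], E[r] = -0.6729, γ^t·E[r] = -0.220498, running G = -1.771873
t=6: π = [0.2228, 0.2174, 0.1616, 0.1469, 0.2513], E[r] = -0.6729, γ^t·E[r] = -0.176399, running G = -1.948273
t=7: π = [0.2228, 0.2174, 0.1616, 0.1469, 0.2513], E[r] = -0.6729, γ^t·E[r] = -0.141113, running G = -2.089385
t=8: π = [0.2228, 0.2174, 0.1616, 0.1469, 0.2513], E[r] = -0.6729, γ^t·E[r] = -0.112888, running G = -2.202273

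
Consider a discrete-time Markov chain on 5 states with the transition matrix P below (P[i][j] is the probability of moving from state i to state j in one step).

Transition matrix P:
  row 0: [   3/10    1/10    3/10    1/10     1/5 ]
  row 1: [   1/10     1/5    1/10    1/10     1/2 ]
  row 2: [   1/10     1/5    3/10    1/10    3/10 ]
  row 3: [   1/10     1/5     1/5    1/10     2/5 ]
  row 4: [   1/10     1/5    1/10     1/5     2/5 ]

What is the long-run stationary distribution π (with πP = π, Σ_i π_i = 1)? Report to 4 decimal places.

Balance equations π_j = Σ_i π_i·P[i][j]:
  π_0 = 3/10·π_0 + 1/10·π_1 + 1/10·π_2 + 1/10·π_3 + 1/10·π_4
  π_1 = 1/10·π_0 + 1/5·π_1 + 1/5·π_2 + 1/5·π_3 + 1/5·π_4
  π_2 = 3/10·π_0 + 1/10·π_1 + 3/10·π_2 + 1/5·π_3 + 1/10·π_4
  π_3 = 1/10·π_0 + 1/10·π_1 + 1/10·π_2 + 1/10·π_3 + 1/5·π_4
  normalize: π_0 + π_1 + π_2 + π_3 + π_4 = 1
Solving the linear system gives exactly π = [1/8, 3/16, 247/1424, 49/356, 67/178].

π = [0.1250, 0.1875, 0.1735, 0.1376, 0.3764]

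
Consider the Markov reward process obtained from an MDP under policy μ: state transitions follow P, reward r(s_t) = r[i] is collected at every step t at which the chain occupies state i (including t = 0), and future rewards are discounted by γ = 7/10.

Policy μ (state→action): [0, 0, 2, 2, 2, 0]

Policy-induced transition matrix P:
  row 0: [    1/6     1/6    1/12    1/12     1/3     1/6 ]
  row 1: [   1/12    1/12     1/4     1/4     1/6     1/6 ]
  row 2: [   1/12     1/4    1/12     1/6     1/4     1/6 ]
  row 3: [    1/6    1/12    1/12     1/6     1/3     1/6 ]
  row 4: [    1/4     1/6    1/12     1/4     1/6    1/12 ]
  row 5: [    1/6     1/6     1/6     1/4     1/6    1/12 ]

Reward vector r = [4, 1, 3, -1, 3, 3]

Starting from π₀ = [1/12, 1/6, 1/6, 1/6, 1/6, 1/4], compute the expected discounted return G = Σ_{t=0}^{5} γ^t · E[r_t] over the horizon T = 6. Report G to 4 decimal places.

G = 6.0771

t=0: π = [0.0833, 0.1667, 0.1667, 0.1667, 0.1667, 0.2500], E[r] = 2.0833, γ^t·E[r] = 2.083333, running G = 2.083333
t=1: π = [0.1528, 0.1528, 0.1319, 0.2083, 0.2222, 0.1319], E[r] = 2.0139, γ^t·E[r] = 1.409722, running G = 3.493056
t=2: π = [0.1615, 0.1476, 0.1198, 0.1962, 0.2378, 0.1372], E[r] = 2.0816, γ^t·E[r] = 1.019983, running G = 4.513038
t=3: π = [0.1642, 0.1480, 0.1194, 0.1968, 0.2363, 0.1354], E[r] = 2.0812, γ^t·E[r] = 0.713839, running G = 5.226877
t=4: π = [0.1641, 0.1479, 0.1193, 0.1963, 0.2368, 0.1357], E[r] = 2.0832, γ^t·E[r] = 0.500165, running G = 5.727042
t=5: π = [0.1641, 0.1479, 0.1193, 0.1964, 0.2367, 0.1356], E[r] = 2.0829, γ^t·E[r] = 0.350066, running G = 6.077108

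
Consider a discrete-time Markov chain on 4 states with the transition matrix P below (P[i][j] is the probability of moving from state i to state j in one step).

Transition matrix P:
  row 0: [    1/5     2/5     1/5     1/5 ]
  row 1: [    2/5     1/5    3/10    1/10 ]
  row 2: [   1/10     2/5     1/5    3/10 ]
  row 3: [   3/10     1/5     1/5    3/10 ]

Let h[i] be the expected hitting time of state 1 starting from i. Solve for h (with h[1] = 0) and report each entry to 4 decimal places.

h = [2.8481, 0.0000, 2.9114, 3.4810]

First-step conditioning: h[1] = 0; for i ≠ 1, h[i] = 1 + Σ_k P[i][k]·h[k].
  h[0] = 1 + 1/5·h[0] + 1/5·h[2] + 1/5·h[3]
  h[2] = 1 + 1/10·h[0] + 1/5·h[2] + 3/10·h[3]
  h[3] = 1 + 3/10·h[0] + 1/5·h[2] + 3/10·h[3]
Solving the 3×3 linear system over states ≠ 1 gives exactly h = [225/79, 0, 230/79, 275/79] (h[1] = 0 is the target).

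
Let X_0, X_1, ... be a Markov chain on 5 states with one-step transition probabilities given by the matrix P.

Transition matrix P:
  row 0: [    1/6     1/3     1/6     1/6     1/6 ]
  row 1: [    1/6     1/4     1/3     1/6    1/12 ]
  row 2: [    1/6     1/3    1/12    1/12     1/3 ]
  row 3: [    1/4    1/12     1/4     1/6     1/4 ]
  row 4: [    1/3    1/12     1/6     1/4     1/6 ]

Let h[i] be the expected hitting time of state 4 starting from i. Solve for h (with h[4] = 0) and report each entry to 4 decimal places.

h = [5.2381, 5.5238, 4.4762, 4.6667, 0.0000]

First-step conditioning: h[4] = 0; for i ≠ 4, h[i] = 1 + Σ_k P[i][k]·h[k].
  h[0] = 1 + 1/6·h[0] + 1/3·h[1] + 1/6·h[2] + 1/6·h[3]
  h[1] = 1 + 1/6·h[0] + 1/4·h[1] + 1/3·h[2] + 1/6·h[3]
  h[2] = 1 + 1/6·h[0] + 1/3·h[1] + 1/12·h[2] + 1/12·h[3]
  h[3] = 1 + 1/4·h[0] + 1/12·h[1] + 1/4·h[2] + 1/6·h[3]
Solving the 4×4 linear system over states ≠ 4 gives exactly h = [110/21, 116/21, 94/21, 14/3, 0] (h[4] = 0 is the target).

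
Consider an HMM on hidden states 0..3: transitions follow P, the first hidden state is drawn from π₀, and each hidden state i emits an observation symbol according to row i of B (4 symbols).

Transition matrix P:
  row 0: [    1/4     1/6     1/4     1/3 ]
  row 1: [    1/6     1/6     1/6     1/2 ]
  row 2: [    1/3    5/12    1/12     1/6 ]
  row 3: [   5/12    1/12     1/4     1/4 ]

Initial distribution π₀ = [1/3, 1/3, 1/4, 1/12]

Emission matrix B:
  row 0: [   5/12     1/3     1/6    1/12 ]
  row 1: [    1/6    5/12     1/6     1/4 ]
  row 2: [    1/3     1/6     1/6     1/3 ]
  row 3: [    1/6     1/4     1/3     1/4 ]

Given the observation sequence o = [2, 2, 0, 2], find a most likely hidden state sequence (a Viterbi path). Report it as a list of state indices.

t=0: δ = [5.556e-02, 5.556e-02, 4.167e-02, 2.778e-02]  (obs o_0=2)
t=1: δ = [2.315e-03, 2.894e-03, 2.315e-03, 9.259e-03]  ψ = [0, 2, 0, 1]  (obs o_1=2)
t=2: δ = [1.608e-03, 1.608e-04, 7.716e-04, 3.858e-04]  ψ = [3, 2, 3, 3]  (obs o_2=0)
t=3: δ = [6.698e-05, 5.358e-05, 6.698e-05, 1.786e-04]  ψ = [0, 2, 0, 0]  (obs o_3=2)
backtrack: best end state = 3; path = [1, 3, 0, 3]

path = [1, 3, 0, 3]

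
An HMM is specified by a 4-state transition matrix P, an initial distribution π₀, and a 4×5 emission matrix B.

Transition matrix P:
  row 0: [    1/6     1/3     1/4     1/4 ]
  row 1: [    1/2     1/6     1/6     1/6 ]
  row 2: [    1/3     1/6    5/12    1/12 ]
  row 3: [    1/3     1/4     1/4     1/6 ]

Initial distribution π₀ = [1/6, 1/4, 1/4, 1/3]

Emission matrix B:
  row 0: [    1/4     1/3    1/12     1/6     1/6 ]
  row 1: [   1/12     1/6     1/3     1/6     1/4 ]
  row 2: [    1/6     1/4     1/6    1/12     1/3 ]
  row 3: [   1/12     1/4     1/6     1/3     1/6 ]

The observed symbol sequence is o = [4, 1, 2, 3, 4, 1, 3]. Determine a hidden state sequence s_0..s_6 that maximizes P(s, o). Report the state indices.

path = [1, 0, 1, 0, 1, 0, 3]

t=0: δ = [2.778e-02, 6.250e-02, 8.333e-02, 5.556e-02]  (obs o_0=4)
t=1: δ = [1.042e-02, 2.315e-03, 8.681e-03, 2.604e-03]  ψ = [1, 2, 2, 1]  (obs o_1=1)
t=2: δ = [2.411e-04, 1.157e-03, 6.028e-04, 4.340e-04]  ψ = [2, 0, 2, 0]  (obs o_2=2)
t=3: δ = [9.645e-05, 3.215e-05, 2.093e-05, 6.430e-05]  ψ = [1, 1, 2, 1]  (obs o_3=3)
t=4: δ = [3.572e-06, 8.038e-06, 8.038e-06, 4.019e-06]  ψ = [3, 0, 0, 0]  (obs o_4=4)
t=5: δ = [1.340e-06, 2.233e-07, 8.372e-07, 3.349e-07]  ψ = [1, 1, 2, 1]  (obs o_5=1)
t=6: δ = [4.651e-08, 7.442e-08, 2.907e-08, 1.116e-07]  ψ = [2, 0, 2, 0]  (obs o_6=3)
backtrack: best end state = 3; path = [1, 0, 1, 0, 1, 0, 3]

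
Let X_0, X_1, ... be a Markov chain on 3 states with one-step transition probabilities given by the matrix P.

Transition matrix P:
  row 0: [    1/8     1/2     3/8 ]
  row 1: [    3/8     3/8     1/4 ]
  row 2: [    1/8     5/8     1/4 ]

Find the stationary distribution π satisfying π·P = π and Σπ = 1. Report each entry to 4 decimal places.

Balance equations π_j = Σ_i π_i·P[i][j]:
  π_0 = 1/8·π_0 + 3/8·π_1 + 1/8·π_2
  π_1 = 1/2·π_0 + 3/8·π_1 + 5/8·π_2
  normalize: π_0 + π_1 + π_2 = 1
Solving the linear system gives exactly π = [10/41, 39/82, 23/82].

π = [0.2439, 0.4756, 0.2805]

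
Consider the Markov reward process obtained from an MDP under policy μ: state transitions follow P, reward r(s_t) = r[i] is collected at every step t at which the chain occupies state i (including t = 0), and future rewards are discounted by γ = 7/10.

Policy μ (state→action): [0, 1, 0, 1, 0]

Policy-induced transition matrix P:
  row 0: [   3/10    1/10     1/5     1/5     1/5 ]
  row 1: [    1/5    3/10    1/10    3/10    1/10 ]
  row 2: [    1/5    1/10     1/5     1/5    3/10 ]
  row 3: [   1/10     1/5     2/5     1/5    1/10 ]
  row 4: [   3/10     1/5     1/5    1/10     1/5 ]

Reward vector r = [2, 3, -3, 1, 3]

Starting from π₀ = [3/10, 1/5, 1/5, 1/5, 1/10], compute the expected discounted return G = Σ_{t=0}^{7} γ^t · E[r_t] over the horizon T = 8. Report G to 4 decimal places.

G = 3.3299

t=0: π = [0.3000, 0.2000, 0.2000, 0.2000, 0.1000], E[r] = 1.1000, γ^t·E[r] = 1.100000, running G = 1.100000
t=1: π = [0.2200, 0.1700, 0.2200, 0.2100, 0.1800], E[r] = 1.0400, γ^t·E[r] = 0.728000, running G = 1.828000
t=2: π = [0.2190, 0.1730, 0.2250, 0.1990, 0.1840], E[r] = 1.0330, γ^t·E[r] = 0.506170, running G = 2.334170
t=3: π = [0.2204, 0.1729, 0.2225, 0.1989, 0.1853], E[r] = 1.0468, γ^t·E[r] = 0.359052, running G = 2.693222
t=4: π = [0.2207, 0.1730, 0.2225, 0.1988, 0.1851], E[r] = 1.0469, γ^t·E[r] = 0.251351, running G = 2.944573
t=5: π = [0.2207, 0.1730, 0.2225, 0.1988, 0.1851], E[r] = 1.0470, γ^t·E[r] = 0.175970, running G = 3.120543
t=6: π = [0.2207, 0.1730, 0.2225, 0.1988, 0.1851], E[r] = 1.0470, γ^t·E[r] = 0.123174, running G = 3.243717
t=7: π = [0.2207, 0.1730, 0.2225, 0.1988, 0.1851], E[r] = 1.0470, γ^t·E[r] = 0.086222, running G = 3.329939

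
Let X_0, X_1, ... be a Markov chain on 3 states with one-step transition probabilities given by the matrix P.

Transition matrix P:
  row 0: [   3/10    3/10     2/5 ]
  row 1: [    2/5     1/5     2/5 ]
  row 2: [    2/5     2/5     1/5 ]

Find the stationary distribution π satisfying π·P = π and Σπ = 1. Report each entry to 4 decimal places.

π = [0.3636, 0.3030, 0.3333]

Balance equations π_j = Σ_i π_i·P[i][j]:
  π_0 = 3/10·π_0 + 2/5·π_1 + 2/5·π_2
  π_1 = 3/10·π_0 + 1/5·π_1 + 2/5·π_2
  normalize: π_0 + π_1 + π_2 = 1
Solving the linear system gives exactly π = [4/11, 10/33, 1/3].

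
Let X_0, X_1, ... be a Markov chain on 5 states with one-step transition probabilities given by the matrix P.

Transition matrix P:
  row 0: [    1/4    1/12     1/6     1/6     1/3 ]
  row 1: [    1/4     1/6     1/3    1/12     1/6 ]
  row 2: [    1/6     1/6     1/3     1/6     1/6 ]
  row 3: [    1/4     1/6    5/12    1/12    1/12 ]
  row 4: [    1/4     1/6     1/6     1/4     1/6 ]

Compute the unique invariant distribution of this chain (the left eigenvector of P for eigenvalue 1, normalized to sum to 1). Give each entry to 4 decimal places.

π = [0.2269, 0.1478, 0.2767, 0.1572, 0.1914]

Balance equations π_j = Σ_i π_i·P[i][j]:
  π_0 = 1/4·π_0 + 1/4·π_1 + 1/6·π_2 + 1/4·π_3 + 1/4·π_4
  π_1 = 1/12·π_0 + 1/6·π_1 + 1/6·π_2 + 1/6·π_3 + 1/6·π_4
  π_2 = 1/6·π_0 + 1/3·π_1 + 1/3·π_2 + 5/12·π_3 + 1/6·π_4
  π_3 = 1/6·π_0 + 1/12·π_1 + 1/6·π_2 + 1/12·π_3 + 1/4·π_4
  normalize: π_0 + π_1 + π_2 + π_3 + π_4 = 1
Solving the linear system gives exactly π = [2330/10267, 1517/10267, 2841/10267, 1614/10267, 1965/10267].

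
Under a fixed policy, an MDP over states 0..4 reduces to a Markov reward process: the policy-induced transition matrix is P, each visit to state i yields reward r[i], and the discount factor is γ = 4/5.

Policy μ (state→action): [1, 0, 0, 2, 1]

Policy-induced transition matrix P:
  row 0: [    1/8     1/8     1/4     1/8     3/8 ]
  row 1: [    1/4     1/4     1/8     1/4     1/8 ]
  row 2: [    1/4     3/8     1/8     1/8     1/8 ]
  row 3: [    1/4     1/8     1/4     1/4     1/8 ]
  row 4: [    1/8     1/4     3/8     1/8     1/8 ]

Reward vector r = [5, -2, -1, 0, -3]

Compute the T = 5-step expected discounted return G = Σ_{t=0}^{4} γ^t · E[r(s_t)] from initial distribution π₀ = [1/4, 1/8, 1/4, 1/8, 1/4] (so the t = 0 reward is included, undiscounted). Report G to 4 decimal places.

G = -0.5555

t=0: π = [0.2500, 0.1250, 0.2500, 0.1250, 0.2500], E[r] = 0.0000, γ^t·E[r] = 0.000000, running G = 0.000000
t=1: π = [0.1875, 0.2344, 0.2344, 0.1563, 0.1875], E[r] = -0.3281, γ^t·E[r] = -0.262500, running G = -0.262500
t=2: π = [0.2031, 0.2363, 0.2148, 0.1738, 0.1719], E[r] = -0.1875, γ^t·E[r] = -0.120000, running G = -0.382500
t=3: π = [0.2031, 0.2297, 0.2151, 0.1763, 0.1758], E[r] = -0.1863, γ^t·E[r] = -0.095375, running G = -0.477875
t=4: π = [0.2026, 0.2295, 0.2164, 0.1758, 0.1758], E[r] = -0.1895, γ^t·E[r] = -0.077600, running G = -0.555475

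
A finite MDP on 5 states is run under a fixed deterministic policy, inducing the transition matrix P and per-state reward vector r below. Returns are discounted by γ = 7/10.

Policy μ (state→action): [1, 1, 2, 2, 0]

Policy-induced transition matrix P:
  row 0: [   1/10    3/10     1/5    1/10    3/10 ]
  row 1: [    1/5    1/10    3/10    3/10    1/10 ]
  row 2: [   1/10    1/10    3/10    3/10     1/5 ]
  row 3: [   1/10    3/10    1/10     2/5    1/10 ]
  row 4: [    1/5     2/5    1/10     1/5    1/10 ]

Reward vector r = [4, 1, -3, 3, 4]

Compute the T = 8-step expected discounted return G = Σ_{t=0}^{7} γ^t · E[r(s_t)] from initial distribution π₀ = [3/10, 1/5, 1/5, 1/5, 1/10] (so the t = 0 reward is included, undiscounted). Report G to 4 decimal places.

G = 5.2573

t=0: π = [0.3000, 0.2000, 0.2000, 0.2000, 0.1000], E[r] = 1.8000, γ^t·E[r] = 1.800000, running G = 1.800000
t=1: π = [0.1300, 0.2300, 0.2100, 0.2500, 0.1800], E[r] = 1.5900, γ^t·E[r] = 1.113000, running G = 2.913000
t=2: π = [0.1410, 0.2300, 0.2010, 0.2810, 0.1470], E[r] = 1.6220, γ^t·E[r] = 0.794780, running G = 3.707780
t=3: π = [0.1377, 0.2285, 0.2003, 0.2852, 0.1483], E[r] = 1.6272, γ^t·E[r] = 0.558130, running G = 4.265910
t=4: π = [0.1377, 0.2291, 0.1995, 0.2862, 0.1476], E[r] = 1.6299, γ^t·E[r] = 0.391346, running G = 4.657256
t=5: π = [0.1377, 0.2290, 0.1995, 0.2863, 0.1475], E[r] = 1.6302, γ^t·E[r] = 0.273979, running G = 4.931235
t=6: π = [0.1377, 0.2290, 0.1995, 0.2864, 0.1475], E[r] = 1.6302, γ^t·E[r] = 0.191794, running G = 5.123029
t=7: π = [0.1377, 0.2290, 0.1995, 0.2864, 0.1475], E[r] = 1.6302, γ^t·E[r] = 0.134256, running G = 5.257285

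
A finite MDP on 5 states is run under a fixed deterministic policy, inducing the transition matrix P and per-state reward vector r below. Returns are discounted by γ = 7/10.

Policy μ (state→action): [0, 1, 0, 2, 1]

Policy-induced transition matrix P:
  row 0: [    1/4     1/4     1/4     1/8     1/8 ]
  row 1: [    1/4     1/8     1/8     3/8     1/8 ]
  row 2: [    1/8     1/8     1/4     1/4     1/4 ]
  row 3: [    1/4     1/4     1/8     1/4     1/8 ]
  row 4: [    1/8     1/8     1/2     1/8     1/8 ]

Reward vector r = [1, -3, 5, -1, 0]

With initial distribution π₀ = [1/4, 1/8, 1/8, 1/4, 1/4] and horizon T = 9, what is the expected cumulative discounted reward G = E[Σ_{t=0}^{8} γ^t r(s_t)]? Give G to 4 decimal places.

t=0: π = [0.2500, 0.1250, 0.1250, 0.2500, 0.2500], E[r] = 0.2500, γ^t·E[r] = 0.250000, running G = 0.250000
t=1: π = [0.2031, 0.1875, 0.2656, 0.2031, 0.1406], E[r] = 0.7656, γ^t·E[r] = 0.535938, running G = 0.785938
t=2: π = [0.1992, 0.1758, 0.2363, 0.2305, 0.1582], E[r] = 0.6230, γ^t·E[r] = 0.305293, running G = 1.091230
t=3: π = [0.2007, 0.1787, 0.2388, 0.2273, 0.1545], E[r] = 0.6311, γ^t·E[r] = 0.216469, running G = 1.307699
t=4: π = [0.2008, 0.1785, 0.2379, 0.2279, 0.1548], E[r] = 0.6268, γ^t·E[r] = 0.150502, running G = 1.458201
t=5: π = [0.2009, 0.1786, 0.2379, 0.2279, 0.1547], E[r] = 0.6268, γ^t·E[r] = 0.105347, running G = 1.563548
t=6: π = [0.2009, 0.1786, 0.2379, 0.2279, 0.1547], E[r] = 0.6267, γ^t·E[r] = 0.073725, running G = 1.637273
t=7: π = [0.2009, 0.1786, 0.2379, 0.2279, 0.1547], E[r] = 0.6266, γ^t·E[r] = 0.051607, running G = 1.688880
t=8: π = [0.2009, 0.1786, 0.2379, 0.2279, 0.1547], E[r] = 0.6266, γ^t·E[r] = 0.036124, running G = 1.725005

G = 1.7250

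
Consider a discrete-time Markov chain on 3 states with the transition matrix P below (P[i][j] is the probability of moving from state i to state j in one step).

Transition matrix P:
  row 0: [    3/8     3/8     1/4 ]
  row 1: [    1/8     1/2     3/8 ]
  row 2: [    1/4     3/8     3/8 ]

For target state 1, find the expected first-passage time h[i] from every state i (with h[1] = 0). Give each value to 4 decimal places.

h = [2.6667, 0.0000, 2.6667]

First-step conditioning: h[1] = 0; for i ≠ 1, h[i] = 1 + Σ_k P[i][k]·h[k].
  h[0] = 1 + 3/8·h[0] + 1/4·h[2]
  h[2] = 1 + 1/4·h[0] + 3/8·h[2]
Solving the 2×2 linear system over states ≠ 1 gives exactly h = [8/3, 0, 8/3] (h[1] = 0 is the target).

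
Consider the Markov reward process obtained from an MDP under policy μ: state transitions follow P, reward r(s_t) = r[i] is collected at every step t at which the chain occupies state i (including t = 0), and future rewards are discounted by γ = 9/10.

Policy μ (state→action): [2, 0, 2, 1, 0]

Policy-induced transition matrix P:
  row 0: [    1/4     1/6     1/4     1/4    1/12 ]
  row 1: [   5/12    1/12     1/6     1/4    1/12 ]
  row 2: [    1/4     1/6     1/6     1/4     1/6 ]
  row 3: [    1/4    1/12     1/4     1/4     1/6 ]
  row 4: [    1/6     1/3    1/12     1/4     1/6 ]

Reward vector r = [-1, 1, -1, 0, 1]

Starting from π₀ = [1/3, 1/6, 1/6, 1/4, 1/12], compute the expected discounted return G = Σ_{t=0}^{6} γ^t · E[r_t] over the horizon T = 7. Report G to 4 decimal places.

t=0: π = [0.3333, 0.1667, 0.1667, 0.2500, 0.0833], E[r] = -0.2500, γ^t·E[r] = -0.250000, running G = -0.250000
t=1: π = [0.2708, 0.1458, 0.2083, 0.2500, 0.1250], E[r] = -0.2083, γ^t·E[r] = -0.187500, running G = -0.437500
t=2: π = [0.2639, 0.1545, 0.1997, 0.2500, 0.1319], E[r] = -0.1771, γ^t·E[r] = -0.143438, running G = -0.580938
t=3: π = [0.2648, 0.1549, 0.1985, 0.2500, 0.1318], E[r] = -0.1765, γ^t·E[r] = -0.128672, running G = -0.709609
t=4: π = [0.2648, 0.1549, 0.1986, 0.2500, 0.1317], E[r] = -0.1768, γ^t·E[r] = -0.116026, running G = -0.825636
t=5: π = [0.2648, 0.1549, 0.1986, 0.2500, 0.1317], E[r] = -0.1769, γ^t·E[r] = -0.104441, running G = -0.930077
t=6: π = [0.2648, 0.1549, 0.1986, 0.2500, 0.1317], E[r] = -0.1769, γ^t·E[r] = -0.093995, running G = -1.024072

G = -1.0241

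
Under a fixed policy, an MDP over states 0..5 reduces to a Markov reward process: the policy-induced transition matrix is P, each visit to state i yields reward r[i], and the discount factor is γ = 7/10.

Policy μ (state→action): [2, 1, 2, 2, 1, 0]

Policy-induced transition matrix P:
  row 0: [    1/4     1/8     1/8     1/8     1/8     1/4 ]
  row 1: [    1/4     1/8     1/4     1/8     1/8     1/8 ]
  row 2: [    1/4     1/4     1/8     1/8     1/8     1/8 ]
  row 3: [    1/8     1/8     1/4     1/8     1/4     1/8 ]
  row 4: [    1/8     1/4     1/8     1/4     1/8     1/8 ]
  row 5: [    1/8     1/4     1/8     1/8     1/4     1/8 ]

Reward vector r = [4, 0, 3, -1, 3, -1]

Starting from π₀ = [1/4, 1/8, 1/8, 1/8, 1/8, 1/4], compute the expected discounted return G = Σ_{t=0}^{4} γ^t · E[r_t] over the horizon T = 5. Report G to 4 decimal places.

t=0: π = [0.2500, 0.1250, 0.1250, 0.1250, 0.1250, 0.2500], E[r] = 1.3750, γ^t·E[r] = 1.375000, running G = 1.375000
t=1: π = [0.1875, 0.1875, 0.1563, 0.1406, 0.1719, 0.1563], E[r] = 1.4375, γ^t·E[r] = 1.006250, running G = 2.381250
t=2: π = [0.1914, 0.1855, 0.1660, 0.1465, 0.1621, 0.1484], E[r] = 1.4551, γ^t·E[r] = 0.712988, running G = 3.094238
t=3: π = [0.1929, 0.1846, 0.1665, 0.1453, 0.1619, 0.1489], E[r] = 1.4624, γ^t·E[r] = 0.501604, running G = 3.595842
t=4: π = [0.1930, 0.1847, 0.1662, 0.1452, 0.1618, 0.1491], E[r] = 1.4616, γ^t·E[r] = 0.350940, running G = 3.946782

G = 3.9468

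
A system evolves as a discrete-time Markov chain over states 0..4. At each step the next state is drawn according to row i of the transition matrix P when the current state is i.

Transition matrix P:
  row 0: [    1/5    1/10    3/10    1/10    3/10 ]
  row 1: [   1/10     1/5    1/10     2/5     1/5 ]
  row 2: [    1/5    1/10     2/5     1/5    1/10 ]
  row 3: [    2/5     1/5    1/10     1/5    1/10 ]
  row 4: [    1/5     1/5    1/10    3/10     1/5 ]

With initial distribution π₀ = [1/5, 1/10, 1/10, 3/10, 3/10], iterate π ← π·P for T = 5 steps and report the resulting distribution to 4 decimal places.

π = [0.2296, 0.1563, 0.2083, 0.2263, 0.1796]

t=0: π = [0.2000, 0.1000, 0.1000, 0.3000, 0.3000]
t=1: π = [0.2500, 0.1700, 0.1700, 0.2300, 0.1800]
t=2: π = [0.2290, 0.1580, 0.2010, 0.2270, 0.1850]
t=3: π = [0.2296, 0.1570, 0.2061, 0.2272, 0.1801]
t=4: π = [0.2297, 0.1564, 0.2078, 0.2265, 0.1796]
t=5: π = [0.2296, 0.1563, 0.2083, 0.2263, 0.1796]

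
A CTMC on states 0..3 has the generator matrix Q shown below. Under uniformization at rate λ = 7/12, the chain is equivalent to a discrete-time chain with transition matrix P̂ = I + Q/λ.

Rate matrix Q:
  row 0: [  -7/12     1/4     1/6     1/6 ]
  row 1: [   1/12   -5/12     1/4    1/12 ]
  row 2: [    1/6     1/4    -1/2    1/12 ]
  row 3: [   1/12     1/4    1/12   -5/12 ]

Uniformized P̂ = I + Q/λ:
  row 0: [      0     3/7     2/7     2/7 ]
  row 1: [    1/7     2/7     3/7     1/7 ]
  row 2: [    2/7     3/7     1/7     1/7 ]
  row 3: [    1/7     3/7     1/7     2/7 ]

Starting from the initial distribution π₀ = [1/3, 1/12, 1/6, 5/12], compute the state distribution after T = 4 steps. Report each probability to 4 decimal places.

t=0: π = [0.3333, 0.0833, 0.1667, 0.4167]
t=1: π = [0.1190, 0.4167, 0.2143, 0.2500]
t=2: π = [0.1565, 0.3690, 0.2789, 0.1956]
t=3: π = [0.1603, 0.3759, 0.2707, 0.1931]
t=4: π = [0.1586, 0.3749, 0.2732, 0.1934]

π = [0.1586, 0.3749, 0.2732, 0.1934]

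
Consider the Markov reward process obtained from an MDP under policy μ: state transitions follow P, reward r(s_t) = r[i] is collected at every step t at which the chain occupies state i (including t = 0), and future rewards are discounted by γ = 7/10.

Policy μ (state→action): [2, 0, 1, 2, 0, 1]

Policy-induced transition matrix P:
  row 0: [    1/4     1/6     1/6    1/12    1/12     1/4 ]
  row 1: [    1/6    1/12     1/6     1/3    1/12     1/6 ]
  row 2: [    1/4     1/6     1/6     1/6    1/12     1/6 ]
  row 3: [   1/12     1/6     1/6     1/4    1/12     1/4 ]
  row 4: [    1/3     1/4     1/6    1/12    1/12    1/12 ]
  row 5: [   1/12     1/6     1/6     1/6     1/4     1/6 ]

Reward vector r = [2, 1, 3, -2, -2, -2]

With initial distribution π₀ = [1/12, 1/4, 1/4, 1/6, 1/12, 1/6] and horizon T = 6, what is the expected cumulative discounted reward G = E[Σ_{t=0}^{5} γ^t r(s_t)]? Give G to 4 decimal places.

G = 0.4094

t=0: π = [0.0833, 0.2500, 0.2500, 0.1667, 0.0833, 0.1667], E[r] = 0.3333, γ^t·E[r] = 0.333333, running G = 0.333333
t=1: π = [0.1806, 0.1528, 0.1667, 0.2083, 0.1111, 0.1806], E[r] = 0.0139, γ^t·E[r] = 0.009722, running G = 0.343056
t=2: π = [0.1817, 0.1632, 0.1667, 0.1852, 0.1134, 0.1898], E[r] = 0.0498, γ^t·E[r] = 0.024387, running G = 0.367442
t=3: π = [0.1834, 0.1625, 0.1667, 0.1847, 0.1150, 0.1878], E[r] = 0.0543, γ^t·E[r] = 0.018625, running G = 0.386068
t=4: π = [0.1840, 0.1627, 0.1667, 0.1843, 0.1146, 0.1878], E[r] = 0.0573, γ^t·E[r] = 0.013750, running G = 0.399818
t=5: π = [0.1840, 0.1627, 0.1667, 0.1843, 0.1146, 0.1878], E[r] = 0.0573, γ^t·E[r] = 0.009624, running G = 0.409442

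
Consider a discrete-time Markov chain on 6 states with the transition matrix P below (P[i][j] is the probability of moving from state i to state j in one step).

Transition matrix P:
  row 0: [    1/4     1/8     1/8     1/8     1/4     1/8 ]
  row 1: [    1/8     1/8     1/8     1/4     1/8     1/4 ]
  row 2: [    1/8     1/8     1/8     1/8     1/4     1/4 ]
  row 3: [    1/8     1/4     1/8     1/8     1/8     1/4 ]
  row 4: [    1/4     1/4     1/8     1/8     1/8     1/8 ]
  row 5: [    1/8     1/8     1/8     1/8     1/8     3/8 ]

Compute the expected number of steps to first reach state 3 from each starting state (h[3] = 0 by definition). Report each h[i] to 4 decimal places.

First-step conditioning: h[3] = 0; for i ≠ 3, h[i] = 1 + Σ_k P[i][k]·h[k].
  h[0] = 1 + 1/4·h[0] + 1/8·h[1] + 1/8·h[2] + 1/4·h[4] + 1/8·h[5]
  h[1] = 1 + 1/8·h[0] + 1/8·h[1] + 1/8·h[2] + 1/8·h[4] + 1/4·h[5]
  h[2] = 1 + 1/8·h[0] + 1/8·h[1] + 1/8·h[2] + 1/4·h[4] + 1/4·h[5]
  h[4] = 1 + 1/4·h[0] + 1/4·h[1] + 1/8·h[2] + 1/8·h[4] + 1/8·h[5]
  h[5] = 1 + 1/8·h[0] + 1/8·h[1] + 1/8·h[2] + 1/8·h[4] + 3/8·h[5]
Solving the 5×5 linear system over states ≠ 3 gives exactly h = [28096/4031, 24640/4031, 28104/4031, 0, 27712/4031, 28160/4031] (h[3] = 0 is the target).

h = [6.9700, 6.1126, 6.9720, 0.0000, 6.8747, 6.9859]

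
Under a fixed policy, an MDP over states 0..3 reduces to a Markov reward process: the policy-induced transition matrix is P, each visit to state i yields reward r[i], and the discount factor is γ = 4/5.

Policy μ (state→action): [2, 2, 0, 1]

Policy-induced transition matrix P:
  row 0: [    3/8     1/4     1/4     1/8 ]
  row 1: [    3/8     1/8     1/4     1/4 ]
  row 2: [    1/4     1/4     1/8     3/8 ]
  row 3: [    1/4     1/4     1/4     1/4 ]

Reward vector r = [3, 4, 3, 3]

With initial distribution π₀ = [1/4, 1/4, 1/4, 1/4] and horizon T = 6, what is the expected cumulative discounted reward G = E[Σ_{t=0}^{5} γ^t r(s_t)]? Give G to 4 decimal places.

t=0: π = [0.2500, 0.2500, 0.2500, 0.2500], E[r] = 3.2500, γ^t·E[r] = 3.250000, running G = 3.250000
t=1: π = [0.3125, 0.2188, 0.2188, 0.2500], E[r] = 3.2188, γ^t·E[r] = 2.575000, running G = 5.825000
t=2: π = [0.3164, 0.2227, 0.2227, 0.2383], E[r] = 3.2227, γ^t·E[r] = 2.062500, running G = 7.887500
t=3: π = [0.3174, 0.2222, 0.2222, 0.2383], E[r] = 3.2222, γ^t·E[r] = 1.649750, running G = 9.537250
t=4: π = [0.3174, 0.2222, 0.2222, 0.2381], E[r] = 3.2222, γ^t·E[r] = 1.319825, running G = 10.857075
t=5: π = [0.3175, 0.2222, 0.2222, 0.2381], E[r] = 3.2222, γ^t·E[r] = 1.055858, running G = 11.912933

G = 11.9129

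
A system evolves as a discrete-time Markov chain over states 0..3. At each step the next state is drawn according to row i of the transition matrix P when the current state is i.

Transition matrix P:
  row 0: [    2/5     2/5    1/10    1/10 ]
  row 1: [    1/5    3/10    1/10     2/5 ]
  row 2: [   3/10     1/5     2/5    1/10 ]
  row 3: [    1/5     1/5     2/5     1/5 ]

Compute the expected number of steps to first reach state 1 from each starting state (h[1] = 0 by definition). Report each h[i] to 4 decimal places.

h = [2.9439, 0.0000, 3.7850, 3.8785]

First-step conditioning: h[1] = 0; for i ≠ 1, h[i] = 1 + Σ_k P[i][k]·h[k].
  h[0] = 1 + 2/5·h[0] + 1/10·h[2] + 1/10·h[3]
  h[2] = 1 + 3/10·h[0] + 2/5·h[2] + 1/10·h[3]
  h[3] = 1 + 1/5·h[0] + 2/5·h[2] + 1/5·h[3]
Solving the 3×3 linear system over states ≠ 1 gives exactly h = [315/107, 0, 405/107, 415/107] (h[1] = 0 is the target).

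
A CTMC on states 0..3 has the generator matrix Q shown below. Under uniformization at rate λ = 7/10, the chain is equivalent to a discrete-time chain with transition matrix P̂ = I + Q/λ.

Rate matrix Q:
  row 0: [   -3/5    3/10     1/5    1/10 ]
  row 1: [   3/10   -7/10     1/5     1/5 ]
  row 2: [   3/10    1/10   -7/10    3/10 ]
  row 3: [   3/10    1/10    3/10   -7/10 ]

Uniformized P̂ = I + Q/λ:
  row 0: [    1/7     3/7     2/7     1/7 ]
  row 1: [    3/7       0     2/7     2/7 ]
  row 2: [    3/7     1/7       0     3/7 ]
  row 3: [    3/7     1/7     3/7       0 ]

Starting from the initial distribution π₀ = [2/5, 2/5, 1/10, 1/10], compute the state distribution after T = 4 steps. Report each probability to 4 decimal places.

t=0: π = [0.4000, 0.4000, 0.1000, 0.1000]
t=1: π = [0.3143, 0.2000, 0.2714, 0.2143]
t=2: π = [0.3388, 0.2041, 0.2388, 0.2184]
t=3: π = [0.3318, 0.2105, 0.2487, 0.2090]
t=4: π = [0.3338, 0.2076, 0.2445, 0.2141]

π = [0.3338, 0.2076, 0.2445, 0.2141]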